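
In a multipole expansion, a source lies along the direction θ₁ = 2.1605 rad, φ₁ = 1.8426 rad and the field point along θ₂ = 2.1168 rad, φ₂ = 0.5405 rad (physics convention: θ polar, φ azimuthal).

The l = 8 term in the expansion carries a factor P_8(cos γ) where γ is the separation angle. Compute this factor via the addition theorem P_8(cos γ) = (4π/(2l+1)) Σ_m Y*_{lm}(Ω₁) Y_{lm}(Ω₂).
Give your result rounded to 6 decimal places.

-0.133296

Summing Y*_{l m}(θ₁,φ₁)·Y_{l m}(θ₂,φ₂) over m ∈ [−8, 8]; prefactor 4π/(2·8+1) = 0.739198:
  m=-8: Y*=-0.066602+0.096597i  Y=-0.055538+0.135733i  product -0.009412-0.014405i
  m=-7: Y*=-0.296909-0.102306i  Y=+0.285495-0.213411i  product -0.106600+0.034156i
  m=-6: Y*=+0.027081-0.450608i  Y=-0.444197+0.045200i  product +0.008338+0.201383i
  m=-5: Y*=+0.287323-0.061775i  Y=+0.182018+0.085489i  product +0.057579+0.013319i
  m=-4: Y*=-0.061837-0.117747i  Y=+0.129209+0.192476i  product +0.014673-0.027116i
  m=-3: Y*=+0.266091-0.250580i  Y=-0.016861-0.332261i  product -0.087744-0.084187i
  m=-2: Y*=+0.046061+0.027837i  Y=+0.033749-0.063304i  product +0.003317-0.001976i
  m=-1: Y*=+0.090660-0.325295i  Y=-0.294863+0.176950i  product +0.030829+0.111960i
  m=+0: Y*=+0.106326-0.000000i  Y=-0.021485+0.000000i  product -0.002284+0.000000i
  m=+1: Y*=-0.090660-0.325295i  Y=+0.294863+0.176950i  product +0.030829-0.111960i
  m=+2: Y*=+0.046061-0.027837i  Y=+0.033749+0.063304i  product +0.003317+0.001976i
  m=+3: Y*=-0.266091-0.250580i  Y=+0.016861-0.332261i  product -0.087744+0.084187i
  m=+4: Y*=-0.061837+0.117747i  Y=+0.129209-0.192476i  product +0.014673+0.027116i
  m=+5: Y*=-0.287323-0.061775i  Y=-0.182018+0.085489i  product +0.057579-0.013319i
  m=+6: Y*=+0.027081+0.450608i  Y=-0.444197-0.045200i  product +0.008338-0.201383i
  m=+7: Y*=+0.296909-0.102306i  Y=-0.285495-0.213411i  product -0.106600-0.034156i
  m=+8: Y*=-0.066602-0.096597i  Y=-0.055538-0.135733i  product -0.009412+0.014405i
Total Σ_m = -0.180325+0.000000i. Multiply by 0.739198: -0.133296+0.000000i. P_8(cos γ) = -0.133296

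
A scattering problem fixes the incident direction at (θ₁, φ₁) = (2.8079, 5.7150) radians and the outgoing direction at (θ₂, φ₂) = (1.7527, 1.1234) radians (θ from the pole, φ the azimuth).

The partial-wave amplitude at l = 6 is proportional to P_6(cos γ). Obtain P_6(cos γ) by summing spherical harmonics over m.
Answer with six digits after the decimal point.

-0.203887

Term-by-term m-sum for l=6 (normalisation 4π/13 = 0.966644):
  [-6]  conj(Y_{6,-6})(Ω₁) = -0.000575+0.000158i ; Y_{6,-6}(Ω₂) = +0.392286-0.192999i ; Δ = -0.000195+0.000173i
  [-5]  conj(Y_{6,-5})(Ω₁) = +0.005693+0.001765i ; Y_{6,-5}(Ω₂) = -0.219006-0.172153i ; Δ = -0.000943-0.001367i
  [-4]  conj(Y_{6,-4})(Ω₁) = -0.023384-0.027654i ; Y_{6,-4}(Ω₂) = +0.046371-0.208553i ; Δ = -0.006852+0.003595i
  [-3]  conj(Y_{6,-3})(Ω₁) = +0.019669+0.146168i ; Y_{6,-3}(Ω₂) = -0.288249+0.067068i ; Δ = -0.015473-0.040814i
  [-2]  conj(Y_{6,-2})(Ω₁) = +0.165154-0.355944i ; Y_{6,-2}(Ω₂) = -0.087968-0.109675i ; Δ = -0.053566+0.013198i
  [-1]  conj(Y_{6,-1})(Ω₁) = -0.485483+0.309938i ; Y_{6,-1}(Ω₂) = -0.128539+0.267874i ; Δ = -0.020621-0.169887i
  [+0]  conj(Y_{6,0})(Ω₁) = +0.129826-0.000000i ; Y_{6,0}(Ω₂) = -0.120341+0.000000i ; Δ = -0.015623+0.000000i
  [+1]  conj(Y_{6,1})(Ω₁) = +0.485483+0.309938i ; Y_{6,1}(Ω₂) = +0.128539+0.267874i ; Δ = -0.020621+0.169887i
  [+2]  conj(Y_{6,2})(Ω₁) = +0.165154+0.355944i ; Y_{6,2}(Ω₂) = -0.087968+0.109675i ; Δ = -0.053566-0.013198i
  [+3]  conj(Y_{6,3})(Ω₁) = -0.019669+0.146168i ; Y_{6,3}(Ω₂) = +0.288249+0.067068i ; Δ = -0.015473+0.040814i
  [+4]  conj(Y_{6,4})(Ω₁) = -0.023384+0.027654i ; Y_{6,4}(Ω₂) = +0.046371+0.208553i ; Δ = -0.006852-0.003595i
  [+5]  conj(Y_{6,5})(Ω₁) = -0.005693+0.001765i ; Y_{6,5}(Ω₂) = +0.219006-0.172153i ; Δ = -0.000943+0.001367i
  [+6]  conj(Y_{6,6})(Ω₁) = -0.000575-0.000158i ; Y_{6,6}(Ω₂) = +0.392286+0.192999i ; Δ = -0.000195-0.000173i
Total Σ_m = -0.210923+0.000000i. Multiply by 0.966644: -0.203887+0.000000i. P_6(cos γ) = -0.203887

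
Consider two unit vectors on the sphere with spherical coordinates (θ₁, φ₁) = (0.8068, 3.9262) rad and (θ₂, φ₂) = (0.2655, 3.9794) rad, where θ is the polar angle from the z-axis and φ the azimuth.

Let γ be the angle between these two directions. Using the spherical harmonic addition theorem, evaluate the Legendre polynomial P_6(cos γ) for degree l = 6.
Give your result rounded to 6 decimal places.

Expand P_6 via completeness: Σ_{m} conj(Y_{6,m}) at Ω₁ times Y_{6,m} at Ω₂ —
  term(m=-6) = +0.000010-0.000003i   from Y*(Ω₁)=-0.000325-0.068473i, Y(Ω₂)=+0.000049+0.000150i
  term(m=-5) = +0.000440-0.000120i   from Y*(Ω₁)=+0.161330+0.160059i, Y(Ω₂)=+0.001004-0.001740i
  term(m=-4) = +0.006320-0.001366i   from Y*(Ω₁)=-0.413635+0.001308i, Y(Ω₂)=-0.015289+0.003253i
  term(m=-3) = +0.031198-0.005022i   from Y*(Ω₁)=+0.271040-0.272330i, Y(Ω₂)=+0.066543+0.048331i
  term(m=-2) = -0.002716+0.000290i   from Y*(Ω₁)=-0.000015-0.009480i, Y(Ω₂)=-0.030152-0.286603i
  term(m=-1) = -0.218975+0.011660i   from Y*(Ω₁)=+0.262013+0.261598i, Y(Ω₂)=-0.396280+0.440157i
  term(m=+0) = -0.039180-0.000000i   from Y*(Ω₁)=-0.100221-0.000000i, Y(Ω₂)=+0.390933+0.000000i
  term(m=+1) = -0.218975-0.011660i   from Y*(Ω₁)=-0.262013+0.261598i, Y(Ω₂)=+0.396280+0.440157i
  term(m=+2) = -0.002716-0.000290i   from Y*(Ω₁)=-0.000015+0.009480i, Y(Ω₂)=-0.030152+0.286603i
  term(m=+3) = +0.031198+0.005022i   from Y*(Ω₁)=-0.271040-0.272330i, Y(Ω₂)=-0.066543+0.048331i
  term(m=+4) = +0.006320+0.001366i   from Y*(Ω₁)=-0.413635-0.001308i, Y(Ω₂)=-0.015289-0.003253i
  term(m=+5) = +0.000440+0.000120i   from Y*(Ω₁)=-0.161330+0.160059i, Y(Ω₂)=-0.001004-0.001740i
  term(m=+6) = +0.000010+0.000003i   from Y*(Ω₁)=-0.000325+0.068473i, Y(Ω₂)=+0.000049-0.000150i
Total Σ_m = -0.406625-0.000000i. Multiply by 0.966644: -0.393062-0.000000i. P_6(cos γ) = -0.393062

-0.393062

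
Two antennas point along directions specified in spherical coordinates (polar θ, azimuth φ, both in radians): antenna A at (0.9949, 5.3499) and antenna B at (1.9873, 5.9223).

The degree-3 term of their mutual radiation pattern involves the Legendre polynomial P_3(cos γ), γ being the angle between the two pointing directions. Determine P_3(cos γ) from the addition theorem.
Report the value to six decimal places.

Summing Y*_{l m}(θ₁,φ₁)·Y_{l m}(θ₂,φ₂) over m ∈ [−3, 3]; prefactor 4π/(2·3+1) = 1.795196:
  m=-3: Y*=-0.23191 - 0.08249j  Y=0.14966 + 0.28184j  product -0.01146 - 0.07771j
  m=-2: Y*=-0.11411 - 0.37450j  Y=-0.25956 - 0.22847j  product -0.05594 + 0.12328j
  m=-1: Y*=0.07790 - 0.10518j  Y=-0.05022 - 0.01896j  product -0.00591 + 0.00381j
  m=+0: Y*=-0.30832 + 0.00000j  Y=0.32937 + 0.00000j  product -0.10155 + 0.00000j
  m=+1: Y*=-0.07790 - 0.10518j  Y=0.05022 - 0.01896j  product -0.00591 - 0.00381j
  m=+2: Y*=-0.11411 + 0.37450j  Y=-0.25956 + 0.22847j  product -0.05594 - 0.12328j
  m=+3: Y*=0.23191 - 0.08249j  Y=-0.14966 + 0.28184j  product -0.01146 + 0.07771j
Σ over m = -0.24816 + 0.00000j; ×(4π/7) → -0.44550 + 0.00000j. Real part: -0.445501

-0.445501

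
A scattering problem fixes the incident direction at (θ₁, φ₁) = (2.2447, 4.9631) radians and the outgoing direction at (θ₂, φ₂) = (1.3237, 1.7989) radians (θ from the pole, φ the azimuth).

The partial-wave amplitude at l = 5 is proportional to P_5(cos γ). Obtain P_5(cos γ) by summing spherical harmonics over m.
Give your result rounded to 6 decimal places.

Summing Y*_{l m}(θ₁,φ₁)·Y_{l m}(θ₂,φ₂) over m ∈ [−5, 5]; prefactor 4π/(2·5+1) = 1.142397:
  term(m=-5) = (-0.053440, -0.006067)   from Y*(Ω₁)=(0.128456, -0.042176), Y(Ω₂)=(-0.361540, -0.165932)
  term(m=-4) = (-0.107907, -0.009785)   from Y*(Ω₁)=(-0.183669, -0.287846), Y(Ω₂)=(0.194148, -0.250995)
  term(m=-3) = (0.060043, 0.004078)   from Y*(Ω₁)=(-0.282448, 0.301894), Y(Ω₂)=(-0.092020, -0.112795)
  term(m=-2) = (0.034714, 0.001571)   from Y*(Ω₁)=(0.095290, 0.052233), Y(Ω₂)=(0.287076, -0.140878)
  term(m=-1) = (0.023398, 0.000529)   from Y*(Ω₁)=(-0.078683, 0.307235), Y(Ω₂)=(-0.016687, -0.071883)
  term(m=+0) = (0.062348, 0.000000)   from Y*(Ω₁)=(0.197469, -0.000000), Y(Ω₂)=(0.315734, 0.000000)
  term(m=+1) = (0.023398, -0.000529)   from Y*(Ω₁)=(0.078683, 0.307235), Y(Ω₂)=(0.016687, -0.071883)
  term(m=+2) = (0.034714, -0.001571)   from Y*(Ω₁)=(0.095290, -0.052233), Y(Ω₂)=(0.287076, 0.140878)
  term(m=+3) = (0.060043, -0.004078)   from Y*(Ω₁)=(0.282448, 0.301894), Y(Ω₂)=(0.092020, -0.112795)
  term(m=+4) = (-0.107907, 0.009785)   from Y*(Ω₁)=(-0.183669, 0.287846), Y(Ω₂)=(0.194148, 0.250995)
  term(m=+5) = (-0.053440, 0.006067)   from Y*(Ω₁)=(-0.128456, -0.042176), Y(Ω₂)=(0.361540, -0.165932)
Total Σ_m = (-0.024037, 0.000000). Multiply by 1.142397: (-0.027460, 0.000000). P_5(cos γ) = -0.027460

-0.027460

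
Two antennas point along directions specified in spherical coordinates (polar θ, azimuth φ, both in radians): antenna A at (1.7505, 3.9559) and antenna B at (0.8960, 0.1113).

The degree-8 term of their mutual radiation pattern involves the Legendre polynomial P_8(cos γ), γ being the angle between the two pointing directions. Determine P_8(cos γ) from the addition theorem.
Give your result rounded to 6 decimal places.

Expand P_8 via completeness: Σ_{m} conj(Y_{8,m}) at Ω₁ times Y_{8,m} at Ω₂ —
  term(m=-8) = +0.025487-0.019745i   from Y*(Ω₁)=+0.440601+0.103756i, Y(Ω₂)=+0.044808-0.055366i
  term(m=-7) = +0.015532-0.073351i   from Y*(Ω₁)=+0.274582-0.181091i, Y(Ω₂)=+0.162197-0.160166i
  term(m=-6) = +0.034945+0.064835i   from Y*(Ω₁)=-0.030693+0.175171i, Y(Ω₂)=+0.325189-0.256470i
  term(m=-5) = +0.132388+0.051874i   from Y*(Ω₁)=+0.201970+0.270784i, Y(Ω₂)=+0.357398-0.222332i
  term(m=-4) = -0.006703+0.002293i   from Y*(Ω₁)=-0.074227-0.008622i, Y(Ω₂)=+0.085562-0.040826i
  term(m=-3) = +0.052793-0.088428i   from Y*(Ω₁)=-0.251535+0.211294i, Y(Ω₂)=-0.296193+0.102746i
  term(m=-2) = +0.001229+0.007389i   from Y*(Ω₁)=+0.001570-0.027128i, Y(Ω₂)=-0.268843+0.060853i
  term(m=-1) = -0.048780-0.041338i   from Y*(Ω₁)=-0.220559-0.233695i, Y(Ω₂)=+0.197749-0.022101i
  term(m=+0) = +0.004032+0.000000i   from Y*(Ω₁)=+0.013034-0.000000i, Y(Ω₂)=+0.309313+0.000000i
  term(m=+1) = -0.048780+0.041338i   from Y*(Ω₁)=+0.220559-0.233695i, Y(Ω₂)=-0.197749-0.022101i
  term(m=+2) = +0.001229-0.007389i   from Y*(Ω₁)=+0.001570+0.027128i, Y(Ω₂)=-0.268843-0.060853i
  term(m=+3) = +0.052793+0.088428i   from Y*(Ω₁)=+0.251535+0.211294i, Y(Ω₂)=+0.296193+0.102746i
  term(m=+4) = -0.006703-0.002293i   from Y*(Ω₁)=-0.074227+0.008622i, Y(Ω₂)=+0.085562+0.040826i
  term(m=+5) = +0.132388-0.051874i   from Y*(Ω₁)=-0.201970+0.270784i, Y(Ω₂)=-0.357398-0.222332i
  term(m=+6) = +0.034945-0.064835i   from Y*(Ω₁)=-0.030693-0.175171i, Y(Ω₂)=+0.325189+0.256470i
  term(m=+7) = +0.015532+0.073351i   from Y*(Ω₁)=-0.274582-0.181091i, Y(Ω₂)=-0.162197-0.160166i
  term(m=+8) = +0.025487+0.019745i   from Y*(Ω₁)=+0.440601-0.103756i, Y(Ω₂)=+0.044808+0.055366i
Total Σ_m = +0.417813-0.000000i. Multiply by 0.739198: +0.308846-0.000000i. P_8(cos γ) = 0.308846

0.308846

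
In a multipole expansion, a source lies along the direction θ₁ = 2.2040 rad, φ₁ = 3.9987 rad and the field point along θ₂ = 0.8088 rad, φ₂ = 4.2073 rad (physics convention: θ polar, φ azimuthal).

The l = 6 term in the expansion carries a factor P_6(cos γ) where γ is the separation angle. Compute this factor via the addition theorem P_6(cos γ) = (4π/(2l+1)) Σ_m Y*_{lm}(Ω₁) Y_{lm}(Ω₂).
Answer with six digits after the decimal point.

-0.153478

Term-by-term m-sum for l=6 (normalisation 4π/13 = 0.966644):
  [-6]  conj(Y_{6,-6})(Ω₁) = (0.055299, -0.120495) ; Y_{6,-6}(Ω₂) = (0.068837, -0.007677) ; Δ = (0.002882, -0.008719)
  [-5]  conj(Y_{6,-5})(Ω₁) = (-0.139568, -0.306867) ; Y_{6,-5}(Ω₂) = (-0.132316, -0.186859) ; Δ = (-0.038874, 0.066683)
  [-4]  conj(Y_{6,-4})(Ω₁) = (-0.412104, -0.121559) ; Y_{6,-4}(Ω₂) = (-0.180201, 0.373464) ; Δ = (0.119659, -0.132001)
  [-3]  conj(Y_{6,-3})(Ω₁) = (-0.144746, 0.092833) ; Y_{6,-3}(Ω₂) = (0.381294, -0.021195) ; Δ = (-0.053223, 0.038465)
  [-2]  conj(Y_{6,-2})(Ω₁) = (0.038019, -0.263268) ; Y_{6,-2}(Ω₂) = (0.007509, 0.011960) ; Δ = (0.003434, -0.001522)
  [-1]  conj(Y_{6,-1})(Ω₁) = (-0.187631, -0.216673) ; Y_{6,-1}(Ω₂) = (0.179429, -0.324506) ; Δ = (-0.103978, 0.022010)
  [+0]  conj(Y_{6,0})(Ω₁) = (0.194661, -0.000000) ; Y_{6,0}(Ω₂) = (-0.095418, 0.000000) ; Δ = (-0.018574, 0.000000)
  [+1]  conj(Y_{6,1})(Ω₁) = (0.187631, -0.216673) ; Y_{6,1}(Ω₂) = (-0.179429, -0.324506) ; Δ = (-0.103978, -0.022010)
  [+2]  conj(Y_{6,2})(Ω₁) = (0.038019, 0.263268) ; Y_{6,2}(Ω₂) = (0.007509, -0.011960) ; Δ = (0.003434, 0.001522)
  [+3]  conj(Y_{6,3})(Ω₁) = (0.144746, 0.092833) ; Y_{6,3}(Ω₂) = (-0.381294, -0.021195) ; Δ = (-0.053223, -0.038465)
  [+4]  conj(Y_{6,4})(Ω₁) = (-0.412104, 0.121559) ; Y_{6,4}(Ω₂) = (-0.180201, -0.373464) ; Δ = (0.119659, 0.132001)
  [+5]  conj(Y_{6,5})(Ω₁) = (0.139568, -0.306867) ; Y_{6,5}(Ω₂) = (0.132316, -0.186859) ; Δ = (-0.038874, -0.066683)
  [+6]  conj(Y_{6,6})(Ω₁) = (0.055299, 0.120495) ; Y_{6,6}(Ω₂) = (0.068837, 0.007677) ; Δ = (0.002882, 0.008719)
Accumulated sum (-0.158774, 0.000000); after 4π/(2l+1) scaling, (-0.153478, 0.000000) ⇒ P_6 = -0.153478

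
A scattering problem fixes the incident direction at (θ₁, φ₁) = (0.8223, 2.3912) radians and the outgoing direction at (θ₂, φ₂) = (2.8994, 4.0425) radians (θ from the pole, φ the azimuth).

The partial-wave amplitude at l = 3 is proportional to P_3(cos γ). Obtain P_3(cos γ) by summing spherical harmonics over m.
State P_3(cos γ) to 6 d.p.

0.244002

Summing Y*_{l m}(θ₁,φ₁)·Y_{l m}(θ₂,φ₂) over m ∈ [−3, 3]; prefactor 4π/(2·3+1) = 1.795196:
  m=-3: Y*=0.10325 + 0.12758j  Y=0.00521 + 0.00245j  product 0.00023 + 0.00092j
  m=-2: Y*=0.02612 - 0.37248j  Y=0.01307 + 0.05555j  product 0.02103 - 0.00342j
  m=-1: Y*=-0.22787 + 0.21245j  Y=-0.17866 + 0.22556j  product -0.00721 - 0.08936j
  m=+0: Y*=-0.17380 + 0.00000j  Y=-0.62038 + 0.00000j  product 0.10782 + 0.00000j
  m=+1: Y*=0.22787 + 0.21245j  Y=0.17866 + 0.22556j  product -0.00721 + 0.08936j
  m=+2: Y*=0.02612 + 0.37248j  Y=0.01307 - 0.05555j  product 0.02103 + 0.00342j
  m=+3: Y*=-0.10325 + 0.12758j  Y=-0.00521 + 0.00245j  product 0.00023 - 0.00092j
Accumulated sum 0.13592 + 0.00000j; after 4π/(2l+1) scaling, 0.24400 + 0.00000j ⇒ P_3 = 0.244002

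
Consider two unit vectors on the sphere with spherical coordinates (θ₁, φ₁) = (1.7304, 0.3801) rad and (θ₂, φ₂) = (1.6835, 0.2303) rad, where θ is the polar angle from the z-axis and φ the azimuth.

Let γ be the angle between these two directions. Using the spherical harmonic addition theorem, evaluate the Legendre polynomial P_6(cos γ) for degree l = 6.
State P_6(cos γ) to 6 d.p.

Expand P_6 via completeness: Σ_{m} conj(Y_{6,m}) at Ω₁ times Y_{6,m} at Ω₂ —
  [-6]  conj(Y_{6,-6})(Ω₁) = -0.291561+0.339345i ; Y_{6,-6}(Ω₂) = +0.087358-0.456704i ; Δ = +0.129510+0.162802i
  [-5]  conj(Y_{6,-5})(Ω₁) = +0.080772-0.236042i ; Y_{6,-5}(Ω₂) = -0.074222+0.166518i ; Δ = +0.033310+0.030969i
  [-4]  conj(Y_{6,-4})(Ω₁) = -0.012332-0.244493i ; Y_{6,-4}(Ω₂) = -0.181109+0.238437i ; Δ = +0.060530+0.041339i
  [-3]  conj(Y_{6,-3})(Ω₁) = +0.113177+0.246454i ; Y_{6,-3}(Ω₂) = +0.158466-0.131027i ; Δ = +0.050227+0.024225i
  [-2]  conj(Y_{6,-2})(Ω₁) = +0.130314+0.123907i ; Y_{6,-2}(Ω₂) = +0.224000-0.111148i ; Δ = +0.042962+0.013271i
  [-1]  conj(Y_{6,-1})(Ω₁) = -0.255919-0.102247i ; Y_{6,-1}(Ω₂) = -0.207345+0.048614i ; Δ = +0.058034+0.008759i
  [+0]  conj(Y_{6,0})(Ω₁) = -0.161794-0.000000i ; Y_{6,0}(Ω₂) = -0.236595+0.000000i ; Δ = +0.038280+0.000000i
  [+1]  conj(Y_{6,1})(Ω₁) = +0.255919-0.102247i ; Y_{6,1}(Ω₂) = +0.207345+0.048614i ; Δ = +0.058034-0.008759i
  [+2]  conj(Y_{6,2})(Ω₁) = +0.130314-0.123907i ; Y_{6,2}(Ω₂) = +0.224000+0.111148i ; Δ = +0.042962-0.013271i
  [+3]  conj(Y_{6,3})(Ω₁) = -0.113177+0.246454i ; Y_{6,3}(Ω₂) = -0.158466-0.131027i ; Δ = +0.050227-0.024225i
  [+4]  conj(Y_{6,4})(Ω₁) = -0.012332+0.244493i ; Y_{6,4}(Ω₂) = -0.181109-0.238437i ; Δ = +0.060530-0.041339i
  [+5]  conj(Y_{6,5})(Ω₁) = -0.080772-0.236042i ; Y_{6,5}(Ω₂) = +0.074222+0.166518i ; Δ = +0.033310-0.030969i
  [+6]  conj(Y_{6,6})(Ω₁) = -0.291561-0.339345i ; Y_{6,6}(Ω₂) = +0.087358+0.456704i ; Δ = +0.129510-0.162802i
Σ over m = +0.787427+0.000000i; ×(4π/13) → +0.761162+0.000000i. Real part: 0.761162

0.761162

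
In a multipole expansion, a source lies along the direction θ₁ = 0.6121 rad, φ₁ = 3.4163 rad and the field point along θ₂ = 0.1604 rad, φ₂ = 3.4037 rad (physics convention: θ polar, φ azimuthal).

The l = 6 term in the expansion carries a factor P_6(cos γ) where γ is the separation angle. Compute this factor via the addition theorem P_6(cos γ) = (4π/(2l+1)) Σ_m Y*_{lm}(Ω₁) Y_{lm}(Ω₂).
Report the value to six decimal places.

-0.242831

Expand P_6 via completeness: Σ_{m} conj(Y_{6,m}) at Ω₁ times Y_{6,m} at Ω₂ —
  [-6]  conj(Y_{6,-6})(Ω₁) = (-0.001345, 0.017332) ; Y_{6,-6}(Ω₂) = (-0.000000, -0.000008) ; Δ = (0.000000, 0.000000)
  [-5]  conj(Y_{6,-5})(Ω₁) = (-0.016811, -0.084116) ; Y_{6,-5}(Ω₂) = (-0.000044, 0.000166) ; Δ = (0.000015, 0.000001)
  [-4]  conj(Y_{6,-4})(Ω₁) = (0.112595, 0.220583) ; Y_{6,-4}(Ω₂) = (0.001126, -0.001955) ; Δ = (0.000558, 0.000028)
  [-3]  conj(Y_{6,-3})(Ω₁) = (-0.300064, -0.324252) ; Y_{6,-3}(Ω₂) = (-0.014286, 0.014313) ; Δ = (0.008928, 0.000338)
  [-2]  conj(Y_{6,-2})(Ω₁) = (0.343865, 0.210549) ; Y_{6,-2}(Ω₂) = (0.106425, -0.061532) ; Δ = (0.049551, 0.001249)
  [-1]  conj(Y_{6,-1})(Ω₁) = (0.053787, 0.015159) ; Y_{6,-1}(Ω₂) = (-0.445617, 0.119550) ; Δ = (-0.025781, -0.000325)
  [+0]  conj(Y_{6,0})(Ω₁) = (-0.418053, -0.000000) ; Y_{6,0}(Ω₂) = (0.760080, 0.000000) ; Δ = (-0.317753, -0.000000)
  [+1]  conj(Y_{6,1})(Ω₁) = (-0.053787, 0.015159) ; Y_{6,1}(Ω₂) = (0.445617, 0.119550) ; Δ = (-0.025781, 0.000325)
  [+2]  conj(Y_{6,2})(Ω₁) = (0.343865, -0.210549) ; Y_{6,2}(Ω₂) = (0.106425, 0.061532) ; Δ = (0.049551, -0.001249)
  [+3]  conj(Y_{6,3})(Ω₁) = (0.300064, -0.324252) ; Y_{6,3}(Ω₂) = (0.014286, 0.014313) ; Δ = (0.008928, -0.000338)
  [+4]  conj(Y_{6,4})(Ω₁) = (0.112595, -0.220583) ; Y_{6,4}(Ω₂) = (0.001126, 0.001955) ; Δ = (0.000558, -0.000028)
  [+5]  conj(Y_{6,5})(Ω₁) = (0.016811, -0.084116) ; Y_{6,5}(Ω₂) = (0.000044, 0.000166) ; Δ = (0.000015, -0.000001)
  [+6]  conj(Y_{6,6})(Ω₁) = (-0.001345, -0.017332) ; Y_{6,6}(Ω₂) = (-0.000000, 0.000008) ; Δ = (0.000000, -0.000000)
Accumulated sum (-0.251211, 0.000000); after 4π/(2l+1) scaling, (-0.242831, 0.000000) ⇒ P_6 = -0.242831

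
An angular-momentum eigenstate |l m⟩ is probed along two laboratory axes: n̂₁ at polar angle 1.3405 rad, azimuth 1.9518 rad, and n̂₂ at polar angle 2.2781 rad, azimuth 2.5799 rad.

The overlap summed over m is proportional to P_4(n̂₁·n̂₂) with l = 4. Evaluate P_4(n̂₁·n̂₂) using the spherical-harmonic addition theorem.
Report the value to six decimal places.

-0.205832

Summing Y*_{l m}(θ₁,φ₁)·Y_{l m}(θ₂,φ₂) over m ∈ [−4, 4]; prefactor 4π/(2·4+1) = 1.396263:
  m=-4: 0.01859 + 0.39718j × -0.09243 + 0.11524j = -0.04749 - 0.03457j  (running Σ = -0.04749 - 0.03457j)
  m=-3: 0.23992 - 0.10939j × -0.04073 + 0.35486j = 0.02905 + 0.08959j  (running Σ = -0.01845 + 0.05502j)
  m=-2: 0.14573 + 0.13907j × 0.16352 + 0.34077j = -0.02356 + 0.07240j  (running Σ = -0.04201 + 0.12743j)
  m=-1: 0.10303 - 0.25720j × -0.00879 - 0.00553j = -0.00233 + 0.00169j  (running Σ = -0.04433 + 0.12912j)
  m=0: 0.16205 + 0.00000j × -0.36254 + 0.00000j = -0.05875 + 0.00000j  (running Σ = -0.10308 + 0.12912j)
  m=1: -0.10303 - 0.25720j × 0.00879 - 0.00553j = -0.00233 - 0.00169j  (running Σ = -0.10541 + 0.12743j)
  m=2: 0.14573 - 0.13907j × 0.16352 - 0.34077j = -0.02356 - 0.07240j  (running Σ = -0.12897 + 0.05502j)
  m=3: -0.23992 - 0.10939j × 0.04073 + 0.35486j = 0.02905 - 0.08959j  (running Σ = -0.09992 - 0.03457j)
  m=4: 0.01859 - 0.39718j × -0.09243 - 0.11524j = -0.04749 + 0.03457j  (running Σ = -0.14742 + 0.00000j)
Total Σ_m = -0.14742 + 0.00000j. Multiply by 1.396263: -0.20583 + 0.00000j. P_4(cos γ) = -0.205832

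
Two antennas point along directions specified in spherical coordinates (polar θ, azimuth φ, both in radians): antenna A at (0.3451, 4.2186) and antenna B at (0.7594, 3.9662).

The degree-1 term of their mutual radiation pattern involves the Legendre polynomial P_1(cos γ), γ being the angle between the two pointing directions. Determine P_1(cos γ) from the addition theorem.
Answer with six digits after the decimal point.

Addition theorem: P_1(cos γ) = (4π/3) Σ_m Y*_{lm}(Ω₁) Y_{lm}(Ω₂), m = −1…1:
  [-1]  conj(Y_{1,-1})(Ω₁) = -0.055396-0.102916i ; Y_{1,-1}(Ω₂) = -0.161476+0.174662i ; Δ = +0.026921+0.006943i
  [+0]  conj(Y_{1,0})(Ω₁) = +0.459795-0.000000i ; Y_{1,0}(Ω₂) = +0.354359+0.000000i ; Δ = +0.162932+0.000000i
  [+1]  conj(Y_{1,1})(Ω₁) = +0.055396-0.102916i ; Y_{1,1}(Ω₂) = +0.161476+0.174662i ; Δ = +0.026921-0.006943i
Σ over m = +0.216774+0.000000i; ×(4π/3) → +0.908019+0.000000i. Real part: 0.908019

0.908019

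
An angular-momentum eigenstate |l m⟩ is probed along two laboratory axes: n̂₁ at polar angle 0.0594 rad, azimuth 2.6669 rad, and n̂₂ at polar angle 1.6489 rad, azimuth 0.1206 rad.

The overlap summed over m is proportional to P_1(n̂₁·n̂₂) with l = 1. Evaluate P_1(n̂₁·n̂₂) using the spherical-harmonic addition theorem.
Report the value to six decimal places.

Summing Y*_{l m}(θ₁,φ₁)·Y_{l m}(θ₂,φ₂) over m ∈ [−1, 1]; prefactor 4π/(2·1+1) = 4.188790:
  m=-1: Y*=(-0.018243, 0.009375)  Y=(0.341939, -0.041439)  product (-0.005849, 0.003961)
  m=+0: Y*=(0.487741, -0.000000)  Y=(-0.038123, 0.000000)  product (-0.018594, 0.000000)
  m=+1: Y*=(0.018243, 0.009375)  Y=(-0.341939, -0.041439)  product (-0.005849, -0.003961)
Total Σ_m = (-0.030293, 0.000000). Multiply by 4.188790: (-0.126890, 0.000000). P_1(cos γ) = -0.126890

-0.126890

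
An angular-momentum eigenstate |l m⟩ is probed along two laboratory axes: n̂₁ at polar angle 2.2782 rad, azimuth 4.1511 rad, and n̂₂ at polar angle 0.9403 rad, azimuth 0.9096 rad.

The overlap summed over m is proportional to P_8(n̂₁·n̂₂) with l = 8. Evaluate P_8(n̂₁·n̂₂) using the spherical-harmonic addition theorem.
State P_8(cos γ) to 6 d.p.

0.794534

Summing Y*_{l m}(θ₁,φ₁)·Y_{l m}(θ₂,φ₂) over m ∈ [−8, 8]; prefactor 4π/(2·8+1) = 0.739198:
  [-8]  conj(Y_{8,-8})(Ω₁) = (-0.012643, 0.055991) ; Y_{8,-8}(Ω₂) = (0.050962, -0.078265) ; Δ = (0.003738, 0.003843)
  [-7]  conj(Y_{8,-7})(Ω₁) = (0.139097, 0.138533) ; Y_{8,-7}(Ω₂) = (0.271703, -0.022881) ; Δ = (0.040963, 0.034457)
  [-6]  conj(Y_{8,-6})(Ω₁) = (0.377265, -0.086800) ; Y_{8,-6}(Ω₂) = (0.298698, 0.323724) ; Δ = (0.140787, 0.096203)
  [-5]  conj(Y_{8,-5})(Ω₁) = (0.147013, -0.422104) ; Y_{8,-5}(Ω₂) = (-0.059706, 0.359924) ; Δ = (0.143148, 0.078116)
  [-4]  conj(Y_{8,-4})(Ω₁) = (-0.113682, -0.142213) ; Y_{8,-4}(Ω₂) = (0.023371, -0.012671) ; Δ = (-0.004459, -0.001883)
  [-3]  conj(Y_{8,-3})(Ω₁) = (0.253703, -0.028809) ; Y_{8,-3}(Ω₂) = (0.329477, 0.144296) ; Δ = (0.087746, 0.027116)
  [-2]  conj(Y_{8,-2})(Ω₁) = (0.145102, -0.301756) ; Y_{8,-2}(Ω₂) = (0.041437, 0.163370) ; Δ = (0.055310, 0.011201)
  [-1]  conj(Y_{8,-1})(Ω₁) = (0.059114, 0.094019) ; Y_{8,-1}(Ω₂) = (0.178354, -0.229239) ; Δ = (0.032096, 0.003217)
  [+0]  conj(Y_{8,0})(Ω₁) = (0.352529, -0.000000) ; Y_{8,0}(Ω₂) = (0.216153, 0.000000) ; Δ = (0.076200, 0.000000)
  [+1]  conj(Y_{8,1})(Ω₁) = (-0.059114, 0.094019) ; Y_{8,1}(Ω₂) = (-0.178354, -0.229239) ; Δ = (0.032096, -0.003217)
  [+2]  conj(Y_{8,2})(Ω₁) = (0.145102, 0.301756) ; Y_{8,2}(Ω₂) = (0.041437, -0.163370) ; Δ = (0.055310, -0.011201)
  [+3]  conj(Y_{8,3})(Ω₁) = (-0.253703, -0.028809) ; Y_{8,3}(Ω₂) = (-0.329477, 0.144296) ; Δ = (0.087746, -0.027116)
  [+4]  conj(Y_{8,4})(Ω₁) = (-0.113682, 0.142213) ; Y_{8,4}(Ω₂) = (0.023371, 0.012671) ; Δ = (-0.004459, 0.001883)
  [+5]  conj(Y_{8,5})(Ω₁) = (-0.147013, -0.422104) ; Y_{8,5}(Ω₂) = (0.059706, 0.359924) ; Δ = (0.143148, -0.078116)
  [+6]  conj(Y_{8,6})(Ω₁) = (0.377265, 0.086800) ; Y_{8,6}(Ω₂) = (0.298698, -0.323724) ; Δ = (0.140787, -0.096203)
  [+7]  conj(Y_{8,7})(Ω₁) = (-0.139097, 0.138533) ; Y_{8,7}(Ω₂) = (-0.271703, -0.022881) ; Δ = (0.040963, -0.034457)
  [+8]  conj(Y_{8,8})(Ω₁) = (-0.012643, -0.055991) ; Y_{8,8}(Ω₂) = (0.050962, 0.078265) ; Δ = (0.003738, -0.003843)
Σ over m = (1.074860, 0.000000); ×(4π/17) → (0.794534, 0.000000). Real part: 0.794534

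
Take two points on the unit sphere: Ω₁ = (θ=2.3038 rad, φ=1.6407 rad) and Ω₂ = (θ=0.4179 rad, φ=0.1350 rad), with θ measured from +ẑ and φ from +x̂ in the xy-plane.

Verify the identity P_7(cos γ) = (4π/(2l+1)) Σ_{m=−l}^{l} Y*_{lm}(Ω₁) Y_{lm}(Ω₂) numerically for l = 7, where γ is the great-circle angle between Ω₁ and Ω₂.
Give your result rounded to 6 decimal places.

-0.323568

Expand P_7 via completeness: Σ_{m} conj(Y_{7,m}) at Ω₁ times Y_{7,m} at Ω₂ —
  [-7]  conj(Y_{7,-7})(Ω₁) = (0.029427, -0.055259) ; Y_{7,-7}(Ω₂) = (0.000531, -0.000735) ; Δ = (-0.000025, -0.000051)
  [-6]  conj(Y_{7,-6})(Ω₁) = (0.192624, 0.085887) ; Y_{7,-6}(Ω₂) = (0.005268, -0.005534) ; Δ = (0.001490, -0.000614)
  [-5]  conj(Y_{7,-5})(Ω₁) = (-0.137298, 0.376694) ; Y_{7,-5}(Ω₂) = (0.031094, -0.024889) ; Δ = (0.005106, 0.015130)
  [-4]  conj(Y_{7,-4})(Ω₁) = (-0.405992, -0.116575) ; Y_{7,-4}(Ω₂) = (0.122646, -0.073518) ; Δ = (-0.058364, 0.015550)
  [-3]  conj(Y_{7,-3})(Ω₁) = (0.019985, -0.093898) ; Y_{7,-3}(Ω₂) = (0.323837, -0.138829) ; Δ = (-0.006564, -0.033182)
  [-2]  conj(Y_{7,-2})(Ω₁) = (-0.319751, -0.044997) ; Y_{7,-2}(Ω₂) = (0.519600, -0.143803) ; Δ = (-0.172613, 0.022601)
  [-1]  conj(Y_{7,-1})(Ω₁) = (0.017505, -0.250014) ; Y_{7,-1}(Ω₂) = (0.318909, -0.043316) ; Δ = (-0.005247, -0.080490)
  [+0]  conj(Y_{7,0})(Ω₁) = (-0.256776, -0.000000) ; Y_{7,0}(Ω₂) = (-0.335715, 0.000000) ; Δ = (0.086204, 0.000000)
  [+1]  conj(Y_{7,1})(Ω₁) = (-0.017505, -0.250014) ; Y_{7,1}(Ω₂) = (-0.318909, -0.043316) ; Δ = (-0.005247, 0.080490)
  [+2]  conj(Y_{7,2})(Ω₁) = (-0.319751, 0.044997) ; Y_{7,2}(Ω₂) = (0.519600, 0.143803) ; Δ = (-0.172613, -0.022601)
  [+3]  conj(Y_{7,3})(Ω₁) = (-0.019985, -0.093898) ; Y_{7,3}(Ω₂) = (-0.323837, -0.138829) ; Δ = (-0.006564, 0.033182)
  [+4]  conj(Y_{7,4})(Ω₁) = (-0.405992, 0.116575) ; Y_{7,4}(Ω₂) = (0.122646, 0.073518) ; Δ = (-0.058364, -0.015550)
  [+5]  conj(Y_{7,5})(Ω₁) = (0.137298, 0.376694) ; Y_{7,5}(Ω₂) = (-0.031094, -0.024889) ; Δ = (0.005106, -0.015130)
  [+6]  conj(Y_{7,6})(Ω₁) = (0.192624, -0.085887) ; Y_{7,6}(Ω₂) = (0.005268, 0.005534) ; Δ = (0.001490, 0.000614)
  [+7]  conj(Y_{7,7})(Ω₁) = (-0.029427, -0.055259) ; Y_{7,7}(Ω₂) = (-0.000531, -0.000735) ; Δ = (-0.000025, 0.000051)
Σ over m = (-0.386230, 0.000000); ×(4π/15) → (-0.323568, 0.000000). Real part: -0.323568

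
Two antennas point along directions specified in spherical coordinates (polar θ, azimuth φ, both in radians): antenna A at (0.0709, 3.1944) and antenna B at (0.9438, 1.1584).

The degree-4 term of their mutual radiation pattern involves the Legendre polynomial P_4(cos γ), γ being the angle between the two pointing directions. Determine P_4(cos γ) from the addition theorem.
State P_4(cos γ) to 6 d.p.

Summing Y*_{l m}(θ₁,φ₁)·Y_{l m}(θ₂,φ₂) over m ∈ [−4, 4]; prefactor 4π/(2·4+1) = 1.396263:
  m=-4: Y*=(0.000011, 0.000002)  Y=(-0.014978, 0.189711)  product (-0.000001, 0.000002)
  m=-3: Y*=(-0.000438, -0.000070)  Y=(-0.368478, 0.127700)  product (0.000170, -0.000030)
  m=-2: Y*=(0.009958, 0.001056)  Y=(-0.209878, -0.227102)  product (-0.001850, -0.002483)
  m=-1: Y*=(-0.132359, -0.006996)  Y=(-0.053185, 0.121571)  product (0.007890, -0.015719)
  m=+0: Y*=(0.825143, -0.000000)  Y=(-0.336359, 0.000000)  product (-0.277544, 0.000000)
  m=+1: Y*=(0.132359, -0.006996)  Y=(0.053185, 0.121571)  product (0.007890, 0.015719)
  m=+2: Y*=(0.009958, -0.001056)  Y=(-0.209878, 0.227102)  product (-0.001850, 0.002483)
  m=+3: Y*=(0.000438, -0.000070)  Y=(0.368478, 0.127700)  product (0.000170, 0.000030)
  m=+4: Y*=(0.000011, -0.000002)  Y=(-0.014978, -0.189711)  product (-0.000001, -0.000002)
Total Σ_m = (-0.265124, -0.000000). Multiply by 1.396263: (-0.370183, -0.000000). P_4(cos γ) = -0.370183

-0.370183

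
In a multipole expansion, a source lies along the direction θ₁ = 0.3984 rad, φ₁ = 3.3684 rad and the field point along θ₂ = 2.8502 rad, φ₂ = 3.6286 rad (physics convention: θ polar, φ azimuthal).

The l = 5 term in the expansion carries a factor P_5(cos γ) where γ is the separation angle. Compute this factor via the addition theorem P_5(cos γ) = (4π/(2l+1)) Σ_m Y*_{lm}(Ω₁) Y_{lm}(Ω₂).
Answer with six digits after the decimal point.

0.418118

Summing Y*_{l m}(θ₁,φ₁)·Y_{l m}(θ₂,φ₂) over m ∈ [−5, 5]; prefactor 4π/(2·5+1) = 1.142397:
  term(m=-5) = +0.000001-0.000004i   from Y*(Ω₁)=-0.001725-0.003696i, Y(Ω₂)=+0.000691+0.000590i
  term(m=-4) = -0.000148+0.000253i   from Y*(Ω₁)=+0.018873+0.024139i, Y(Ω₂)=+0.003527+0.008903i
  term(m=-3) = +0.005677-0.005623i   from Y*(Ω₁)=-0.104336-0.084445i, Y(Ω₂)=-0.006522+0.059169i
  term(m=-2) = -0.074155+0.042498i   from Y*(Ω₁)=+0.327219+0.159526i, Y(Ω₂)=-0.131945+0.194202i
  term(m=-1) = +0.274587-0.073105i   from Y*(Ω₁)=-0.515954-0.119071i, Y(Ω₂)=-0.474238+0.251133i
  term(m=+0) = -0.045923+0.000000i   from Y*(Ω₁)=+0.107677-0.000000i, Y(Ω₂)=-0.426491+0.000000i
  term(m=+1) = +0.274587+0.073105i   from Y*(Ω₁)=+0.515954-0.119071i, Y(Ω₂)=+0.474238+0.251133i
  term(m=+2) = -0.074155-0.042498i   from Y*(Ω₁)=+0.327219-0.159526i, Y(Ω₂)=-0.131945-0.194202i
  term(m=+3) = +0.005677+0.005623i   from Y*(Ω₁)=+0.104336-0.084445i, Y(Ω₂)=+0.006522+0.059169i
  term(m=+4) = -0.000148-0.000253i   from Y*(Ω₁)=+0.018873-0.024139i, Y(Ω₂)=+0.003527-0.008903i
  term(m=+5) = +0.000001+0.000004i   from Y*(Ω₁)=+0.001725-0.003696i, Y(Ω₂)=-0.000691+0.000590i
Total Σ_m = +0.366000-0.000000i. Multiply by 1.142397: +0.418118-0.000000i. P_5(cos γ) = 0.418118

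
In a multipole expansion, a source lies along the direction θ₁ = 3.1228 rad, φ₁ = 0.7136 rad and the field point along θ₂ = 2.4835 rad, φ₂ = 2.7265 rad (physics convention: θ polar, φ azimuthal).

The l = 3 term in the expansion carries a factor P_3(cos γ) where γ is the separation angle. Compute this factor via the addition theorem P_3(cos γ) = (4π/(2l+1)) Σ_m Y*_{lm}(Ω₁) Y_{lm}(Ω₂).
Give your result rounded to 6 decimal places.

0.035293

Addition theorem: P_3(cos γ) = (4π/7) Σ_m Y*_{lm}(Ω₁) Y_{lm}(Ω₂), m = −3…3:
  [-3]  conj(Y_{3,-3})(Ω₁) = -0.000001+0.000002i ; Y_{3,-3}(Ω₂) = -0.030526-0.090441i ; Δ = +0.000000+0.000000i
  [-2]  conj(Y_{3,-2})(Ω₁) = -0.000052-0.000357i ; Y_{3,-2}(Ω₂) = -0.204076-0.223227i ; Δ = -0.000069+0.000084i
  [-1]  conj(Y_{3,-1})(Ω₁) = +0.018357+0.015894i ; Y_{3,-1}(Ω₂) = -0.385203-0.169759i ; Δ = -0.004373-0.009239i
  [+0]  conj(Y_{3,0})(Ω₁) = -0.745562-0.000000i ; Y_{3,0}(Ω₂) = -0.038285+0.000000i ; Δ = +0.028544+0.000000i
  [+1]  conj(Y_{3,1})(Ω₁) = -0.018357+0.015894i ; Y_{3,1}(Ω₂) = +0.385203-0.169759i ; Δ = -0.004373+0.009239i
  [+2]  conj(Y_{3,2})(Ω₁) = -0.000052+0.000357i ; Y_{3,2}(Ω₂) = -0.204076+0.223227i ; Δ = -0.000069-0.000084i
  [+3]  conj(Y_{3,3})(Ω₁) = +0.000001+0.000002i ; Y_{3,3}(Ω₂) = +0.030526-0.090441i ; Δ = +0.000000-0.000000i
Accumulated sum +0.019660+0.000000i; after 4π/(2l+1) scaling, +0.035293+0.000000i ⇒ P_3 = 0.035293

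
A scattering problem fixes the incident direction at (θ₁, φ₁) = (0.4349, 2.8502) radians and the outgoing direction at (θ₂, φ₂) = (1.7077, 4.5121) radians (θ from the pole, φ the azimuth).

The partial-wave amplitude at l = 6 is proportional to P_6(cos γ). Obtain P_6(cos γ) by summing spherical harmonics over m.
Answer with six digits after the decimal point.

-0.154033

Addition theorem: P_6(cos γ) = (4π/13) Σ_m Y*_{lm}(Ω₁) Y_{lm}(Ω₂), m = −6…6:
  term(m=-6) = -0.001054+0.000641i   from Y*(Ω₁)=-0.000477-0.002660i, Y(Ω₂)=-0.164711-0.425846i
  term(m=-5) = +0.001931+0.003943i   from Y*(Ω₁)=-0.002289+0.020018i, Y(Ω₂)=+0.183527-0.117467i
  term(m=-4) = -0.023094+0.008809i   from Y*(Ω₁)=+0.035666-0.083143i, Y(Ω₂)=-0.190123-0.196211i
  term(m=-3) = +0.017422+0.062149i   from Y*(Ω₁)=-0.171432+0.204934i, Y(Ω₂)=+0.136576-0.199262i
  term(m=-2) = -0.104689+0.019289i   from Y*(Ω₁)=+0.411237-0.271070i, Y(Ω₂)=-0.199018-0.084279i
  term(m=-1) = +0.009410+0.103007i   from Y*(Ω₁)=-0.399485+0.119818i, Y(Ω₂)=+0.049342-0.243051i
  term(m=+0) = +0.040799+0.000000i   from Y*(Ω₁)=-0.203615-0.000000i, Y(Ω₂)=-0.200375+0.000000i
  term(m=+1) = +0.009410-0.103007i   from Y*(Ω₁)=+0.399485+0.119818i, Y(Ω₂)=-0.049342-0.243051i
  term(m=+2) = -0.104689-0.019289i   from Y*(Ω₁)=+0.411237+0.271070i, Y(Ω₂)=-0.199018+0.084279i
  term(m=+3) = +0.017422-0.062149i   from Y*(Ω₁)=+0.171432+0.204934i, Y(Ω₂)=-0.136576-0.199262i
  term(m=+4) = -0.023094-0.008809i   from Y*(Ω₁)=+0.035666+0.083143i, Y(Ω₂)=-0.190123+0.196211i
  term(m=+5) = +0.001931-0.003943i   from Y*(Ω₁)=+0.002289+0.020018i, Y(Ω₂)=-0.183527-0.117467i
  term(m=+6) = -0.001054-0.000641i   from Y*(Ω₁)=-0.000477+0.002660i, Y(Ω₂)=-0.164711+0.425846i
Accumulated sum -0.159348+0.000000i; after 4π/(2l+1) scaling, -0.154033+0.000000i ⇒ P_6 = -0.154033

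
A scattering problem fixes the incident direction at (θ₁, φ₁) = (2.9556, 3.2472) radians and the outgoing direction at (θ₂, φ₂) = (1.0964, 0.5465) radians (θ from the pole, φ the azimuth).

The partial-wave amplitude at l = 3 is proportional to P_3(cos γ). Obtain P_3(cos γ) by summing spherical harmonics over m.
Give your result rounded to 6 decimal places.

0.362744

Addition theorem: P_3(cos γ) = (4π/7) Σ_m Y*_{lm}(Ω₁) Y_{lm}(Ω₂), m = −3…3:
  term(m=-3) = (-0.000190, 0.000751)   from Y*(Ω₁)=(-0.002507, -0.000822), Y(Ω₂)=(-0.020163, -0.293010)
  term(m=-2) = (-0.008067, 0.009794)   from Y*(Ω₁)=(-0.033582, -0.007200), Y(Ω₂)=(0.169872, -0.328057)
  term(m=-1) = (-0.002578, 0.001217)   from Y*(Ω₁)=(-0.227559, -0.024122), Y(Ω₂)=(0.010645, -0.006475)
  term(m=+0) = (0.223735, 0.000000)   from Y*(Ω₁)=(-0.670775, -0.000000), Y(Ω₂)=(-0.333547, 0.000000)
  term(m=+1) = (-0.002578, -0.001217)   from Y*(Ω₁)=(0.227559, -0.024122), Y(Ω₂)=(-0.010645, -0.006475)
  term(m=+2) = (-0.008067, -0.009794)   from Y*(Ω₁)=(-0.033582, 0.007200), Y(Ω₂)=(0.169872, 0.328057)
  term(m=+3) = (-0.000190, -0.000751)   from Y*(Ω₁)=(0.002507, -0.000822), Y(Ω₂)=(0.020163, -0.293010)
Accumulated sum (0.202064, 0.000000); after 4π/(2l+1) scaling, (0.362744, 0.000000) ⇒ P_3 = 0.362744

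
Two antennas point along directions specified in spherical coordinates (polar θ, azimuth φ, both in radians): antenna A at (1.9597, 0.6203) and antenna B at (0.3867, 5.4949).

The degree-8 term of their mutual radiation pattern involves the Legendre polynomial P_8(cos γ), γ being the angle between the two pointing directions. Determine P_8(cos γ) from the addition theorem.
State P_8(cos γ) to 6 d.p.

Expand P_8 via completeness: Σ_{m} conj(Y_{8,m}) at Ω₁ times Y_{8,m} at Ω₂ —
  m=-8: +0.068541-0.268416i × +0.000211+0.000005i = +0.000016-0.000056i  (running Σ = +0.000016-0.000056i)
  m=-7: +0.164323+0.423300i × +0.001494-0.001435i = +0.000853+0.000397i  (running Σ = +0.000869+0.000340i)
  m=-6: -0.228562-0.149814i × +0.000223-0.012850i = -0.001976+0.002904i  (running Σ = -0.001107+0.003244i)
  m=-5: -0.176266+0.007071i × -0.039503-0.040660i = +0.007250+0.006888i  (running Σ = +0.006143+0.010132i)
  m=-4: +0.273136-0.212154i × -0.181496-0.002096i = -0.050018+0.037933i  (running Σ = -0.043875+0.048064i)
  m=-3: +0.005108-0.017112i × -0.290694+0.285701i = +0.003404+0.006434i  (running Σ = -0.040471+0.054498i)
  m=-2: +0.108669+0.317055i × -0.003269+0.566178i = -0.179865+0.060489i  (running Σ = -0.220335+0.114988i)
  m=-1: -0.039319-0.028088i × +0.189649+0.190747i = -0.002099-0.012827i  (running Σ = -0.222434+0.102161i)
  m=0: -0.325806-0.000000i × -0.402573+0.000000i = +0.131160+0.000000i  (running Σ = -0.091274+0.102161i)
  m=1: +0.039319-0.028088i × -0.189649+0.190747i = -0.002099+0.012827i  (running Σ = -0.093373+0.114988i)
  m=2: +0.108669-0.317055i × -0.003269-0.566178i = -0.179865-0.060489i  (running Σ = -0.273238+0.054498i)
  m=3: -0.005108-0.017112i × +0.290694+0.285701i = +0.003404-0.006434i  (running Σ = -0.269834+0.048064i)
  m=4: +0.273136+0.212154i × -0.181496+0.002096i = -0.050018-0.037933i  (running Σ = -0.319851+0.010132i)
  m=5: +0.176266+0.007071i × +0.039503-0.040660i = +0.007250-0.006888i  (running Σ = -0.312601+0.003244i)
  m=6: -0.228562+0.149814i × +0.000223+0.012850i = -0.001976-0.002904i  (running Σ = -0.314577+0.000340i)
  m=7: -0.164323+0.423300i × -0.001494-0.001435i = +0.000853-0.000397i  (running Σ = -0.313724-0.000056i)
  m=8: +0.068541+0.268416i × +0.000211-0.000005i = +0.000016+0.000056i  (running Σ = -0.313708+0.000000i)
Σ over m = -0.313708+0.000000i; ×(4π/17) → -0.231893+0.000000i. Real part: -0.231893

-0.231893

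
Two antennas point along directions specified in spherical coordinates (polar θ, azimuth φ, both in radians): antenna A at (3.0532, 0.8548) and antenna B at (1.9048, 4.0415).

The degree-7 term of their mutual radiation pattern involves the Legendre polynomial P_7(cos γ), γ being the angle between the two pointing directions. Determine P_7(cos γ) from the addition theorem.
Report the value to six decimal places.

-0.284288

Summing Y*_{l m}(θ₁,φ₁)·Y_{l m}(θ₂,φ₂) over m ∈ [−7, 7]; prefactor 4π/(2·7+1) = 0.837758:
  m=-7: (0.000000, -0.000000) × (-0.335835, 0.005430) = (-0.000000, 0.000000)  (running Σ = (-0.000000, 0.000000))
  m=-6: (-0.000000, 0.000001) × (-0.276599, -0.337153) = (0.000000, -0.000000)  (running Σ = (0.000000, -0.000000))
  m=-5: (-0.000010, -0.000021) × (0.023166, -0.107190) = (-0.000003, 0.000001)  (running Σ = (-0.000002, 0.000000))
  m=-4: (0.000423, 0.000120) × (-0.275522, 0.135834) = (-0.000133, 0.000024)  (running Σ = (-0.000135, 0.000025))
  m=-3: (-0.004994, 0.003252) × (-0.205879, -0.097395) = (0.001345, -0.000183)  (running Σ = (0.001210, -0.000158))
  m=-2: (0.007837, -0.056097) × (0.050196, 0.215333) = (0.012473, -0.001128)  (running Σ = (0.013683, -0.001287))
  m=-1: (0.224584, 0.258140) × (-0.162209, 0.204370) = (-0.089186, 0.004026)  (running Σ = (-0.075503, 0.002739))
  m=0: (-0.976230, -0.000000) × (0.192924, 0.000000) = (-0.188338, -0.000000)  (running Σ = (-0.263841, 0.002739))
  m=1: (-0.224584, 0.258140) × (0.162209, 0.204370) = (-0.089186, -0.004026)  (running Σ = (-0.353027, -0.001287))
  m=2: (0.007837, 0.056097) × (0.050196, -0.215333) = (0.012473, 0.001128)  (running Σ = (-0.340554, -0.000158))
  m=3: (0.004994, 0.003252) × (0.205879, -0.097395) = (0.001345, 0.000183)  (running Σ = (-0.339209, 0.000025))
  m=4: (0.000423, -0.000120) × (-0.275522, -0.135834) = (-0.000133, -0.000024)  (running Σ = (-0.339342, 0.000000))
  m=5: (0.000010, -0.000021) × (-0.023166, -0.107190) = (-0.000003, -0.000001)  (running Σ = (-0.339344, -0.000000))
  m=6: (-0.000000, -0.000001) × (-0.276599, 0.337153) = (0.000000, 0.000000)  (running Σ = (-0.339344, 0.000000))
  m=7: (-0.000000, -0.000000) × (0.335835, 0.005430) = (-0.000000, -0.000000)  (running Σ = (-0.339344, -0.000000))
Total Σ_m = (-0.339344, -0.000000). Multiply by 0.837758: (-0.284288, -0.000000). P_7(cos γ) = -0.284288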